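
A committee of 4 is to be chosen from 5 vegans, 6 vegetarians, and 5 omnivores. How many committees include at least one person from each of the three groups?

975

Unrestricted: C(16,4) = 1820 ways to pick any 4 of the 16.
Subtract selections that omit an entire group: no vegans → C(11,4) = 330; no vegetarians → C(10,4) = 210; no omnivores → C(11,4) = 330.
Add back selections omitting two groups (i.e. drawn from a single group): C(5,4) + C(6,4) + C(5,4) = 25.
By inclusion–exclusion: 1820 − 870 + 25 = 975.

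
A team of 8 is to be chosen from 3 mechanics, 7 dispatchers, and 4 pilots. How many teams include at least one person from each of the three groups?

Unrestricted: C(14,8) = 3003 ways to pick any 8 of the 14.
Subtract selections that omit an entire group: no mechanics → C(11,8) = 165; no dispatchers → C(7,8) = 0; no pilots → C(10,8) = 45.
Add back selections omitting two groups (i.e. drawn from a single group): C(3,8) + C(7,8) + C(4,8) = 0.
By inclusion–exclusion: 3003 − 210 + 0 = 2793.

2793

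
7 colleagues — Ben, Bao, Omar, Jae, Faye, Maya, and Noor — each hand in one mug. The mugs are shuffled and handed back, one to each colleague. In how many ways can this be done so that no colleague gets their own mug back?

1854

Count assignments avoiding every fixed point. For any j of the 7 colleagues fixed to their own mug, the other 7−j can be arranged in (7−j)! ways.
By inclusion–exclusion this is Σ_{j=0}^{7} (−1)^j C(7,j)·(7−j)!.
Computing: 5040 − 5040 + 2520 − 840 + 210 − 42 + 7 − 1 = 1854.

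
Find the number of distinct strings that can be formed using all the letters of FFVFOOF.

FFVFOOF has 7 letters with F appearing 4 times and O appearing twice.
So there are 7! / (4!·2!) = 105 distinguishable arrangements.

105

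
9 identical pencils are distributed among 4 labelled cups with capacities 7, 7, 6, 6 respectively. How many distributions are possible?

192

Ignoring the caps, the number of non-negative solutions to x_1+…+x_4 = 9 is C(12,3) = 220.
Subtract solutions that violate a single cap (substitute x_i' = x_i − (cap_i+1)): x_1 ≥ 8 gives C(4,3) = 4; x_2 ≥ 8 gives C(4,3) = 4; x_3 ≥ 7 gives C(5,3) = 10; x_4 ≥ 7 gives C(5,3) = 10. Together 28.
No two caps can be exceeded simultaneously, so the pair terms are all 0.
By inclusion–exclusion the count is 220 − 28 + 0 = 192.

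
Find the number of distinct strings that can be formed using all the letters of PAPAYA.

60

The 6 letters of PAPAYA have repeats: A appearing 3 times and P appearing twice.
So there are 6! / (3!·2!) = 60 distinguishable arrangements.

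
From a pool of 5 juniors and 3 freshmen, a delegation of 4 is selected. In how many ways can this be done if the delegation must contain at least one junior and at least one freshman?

Total 4-person selections from all 8: C(8,4) = 70.
Selections missing a whole group: no juniors → C(3,4) = 0; no freshmen → C(5,4) = 5.
Both groups omitted at once is impossible, so 70 − 5 = 65.

65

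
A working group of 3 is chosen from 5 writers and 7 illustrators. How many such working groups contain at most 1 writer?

140

Split by how many writers are chosen (0 through 1).
Sum: C(5,0)·C(7,3) + C(5,1)·C(7,2) = 35 + 105 = 140.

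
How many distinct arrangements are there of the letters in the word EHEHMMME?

560

EHEHMMME has 8 letters with E appearing 3 times, H appearing twice, and M appearing 3 times.
So there are 8! / (3!·3!·2!) = 560 distinguishable arrangements.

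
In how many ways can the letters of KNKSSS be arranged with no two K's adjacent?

40

There are 6!/(3!·2!) = 60 arrangements of KNKSSS in total.
Arrangements with the K's together: treat KK as one letter, giving (5)!/(3!) = 20.
Subtracting, 60 − 20 = 40 arrangements keep the K's apart.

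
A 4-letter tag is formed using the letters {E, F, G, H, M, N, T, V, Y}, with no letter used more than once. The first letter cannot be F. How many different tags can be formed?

2688

The first letter has 9−1 = 8 choices (anything except F).
The remaining 3 letters are filled from the other 8 symbols without repetition: 8 × 7 × 6 = 336.
Total: 8 × 336 = 2688.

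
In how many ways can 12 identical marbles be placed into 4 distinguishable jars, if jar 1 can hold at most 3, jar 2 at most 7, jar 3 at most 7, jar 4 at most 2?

66

Without the upper bounds there are C(15,3) = 455 ways to split 12 among 4 jars.
Subtract solutions that violate a single cap (substitute x_i' = x_i − (cap_i+1)): x_1 ≥ 4 gives C(11,3) = 165; x_2 ≥ 8 gives C(7,3) = 35; x_3 ≥ 8 gives C(7,3) = 35; x_4 ≥ 3 gives C(12,3) = 220. Together 455.
Add back pairs where two caps are both exceeded: 1 + 1 + 56 + 0 + 4 + 4 = 66.
By inclusion–exclusion the count is 455 − 455 + 66 = 66.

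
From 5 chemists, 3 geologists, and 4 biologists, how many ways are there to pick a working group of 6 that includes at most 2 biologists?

Split by how many biologists are chosen (0 through 2).
Sum: C(4,0)·C(8,6) + C(4,1)·C(8,5) + C(4,2)·C(8,4) = 28 + 224 + 420 = 672.

672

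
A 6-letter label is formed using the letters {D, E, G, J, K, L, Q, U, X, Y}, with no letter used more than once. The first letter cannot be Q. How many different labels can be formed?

The first letter has 10−1 = 9 choices (anything except Q).
The remaining 5 letters are filled from the other 9 symbols without repetition: 9 × 8 × 7 × 6 × 5 = 15120.
Total: 9 × 15120 = 136080.

136080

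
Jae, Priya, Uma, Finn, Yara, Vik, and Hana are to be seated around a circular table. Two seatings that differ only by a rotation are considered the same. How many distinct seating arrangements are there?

Around a circle, 7 distinct people have 7!/7 = (6)! = 720 rotationally distinct seatings.

720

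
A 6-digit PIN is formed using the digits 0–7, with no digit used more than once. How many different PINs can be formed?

20160

With no repetition, fill the 6 digits in order: 8 choices, then 7, down to 3.
8 × 7 × 6 × 5 × 4 × 3 = 20160.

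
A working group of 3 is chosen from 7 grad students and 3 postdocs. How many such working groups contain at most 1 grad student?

Split by how many grad students are chosen (0 through 1).
Sum: C(7,0)·C(3,3) + C(7,1)·C(3,2) = 1 + 21 = 22.

22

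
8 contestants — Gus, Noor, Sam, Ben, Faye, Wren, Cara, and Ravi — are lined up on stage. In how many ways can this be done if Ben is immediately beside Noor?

10080

Place the 6 others and the Ben-Noor pair as 7 objects in a line; the pair has 2 internal arrangements.
That gives 2 × 7! = 2 × 5040 = 10080.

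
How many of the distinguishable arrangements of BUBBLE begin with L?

20

Fix L in the first position and arrange the remaining 5 letters.
Those 5 letters have B appearing 3 times, giving (5)!/(3!) = 20.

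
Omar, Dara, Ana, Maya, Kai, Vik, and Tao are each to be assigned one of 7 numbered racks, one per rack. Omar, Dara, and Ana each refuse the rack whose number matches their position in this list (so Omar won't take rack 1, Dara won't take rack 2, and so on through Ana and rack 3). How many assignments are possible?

Let Aᵢ (for i ∈ {1, 2, 3}) be the placements that put person i in their forbidden rack. Any j of these fix j positions, leaving (7−j)! ways to fill the rest, and there are C(3,j) ways to pick which j.
By inclusion–exclusion, the number of valid placements is Σ_{j=0}^{3} (−1)^j C(3,j)·(7−j)!.
Computing: 5040 − 2160 + 360 − 24 = 3216.

3216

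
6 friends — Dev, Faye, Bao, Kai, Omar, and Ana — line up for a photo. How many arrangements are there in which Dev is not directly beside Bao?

Of the 6! = 720 arrangements, those with Dev and Bao adjacent number 2 × 5! = 240 (treat the pair as a block with 2 internal orders).
So 720 − 240 = 480 arrangements keep them apart.

480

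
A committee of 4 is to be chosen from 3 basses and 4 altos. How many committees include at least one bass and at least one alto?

34

Unrestricted: C(7,4) = 35 ways to pick any 4 of the 7.
Selections missing a whole group: no basses → C(4,4) = 1; no altos → C(3,4) = 0.
Both groups omitted at once is impossible, so 35 − 1 = 34.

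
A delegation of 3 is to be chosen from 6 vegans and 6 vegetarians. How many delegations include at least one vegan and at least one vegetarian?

180

With no constraint there are C(12,3) = 220 possible selections.
Subtract selections that omit an entire group: no vegans → C(6,3) = 20; no vegetarians → C(6,3) = 20.
Both groups omitted at once is impossible, so 220 − 40 = 180.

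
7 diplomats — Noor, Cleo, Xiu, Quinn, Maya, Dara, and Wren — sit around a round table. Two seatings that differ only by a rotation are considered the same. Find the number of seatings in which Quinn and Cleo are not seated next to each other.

480

All circular seatings of 7 people number (6)! = 720.
Seatings with Quinn beside Cleo: treat them as a block with 2 internal orders, giving 2 × (5)! = 240.
Subtracting, 720 − 240 = 480.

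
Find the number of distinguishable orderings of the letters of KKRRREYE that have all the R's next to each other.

180

Treat the 3 copies of R as a single block. The multiset to arrange is then {RRR, E, E, K, K, Y}, 6 items in all.
That gives (6)!/(2!·2!) = 180 arrangements.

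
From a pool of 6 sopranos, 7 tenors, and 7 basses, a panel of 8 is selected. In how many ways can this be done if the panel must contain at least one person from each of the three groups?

With no constraint there are C(20,8) = 125970 possible selections.
Selections missing a whole group: no sopranos → C(14,8) = 3003; no tenors → C(13,8) = 1287; no basses → C(13,8) = 1287.
Add back selections omitting two groups (i.e. drawn from a single group): C(6,8) + C(7,8) + C(7,8) = 0.
By inclusion–exclusion: 125970 − 5577 + 0 = 120393.

120393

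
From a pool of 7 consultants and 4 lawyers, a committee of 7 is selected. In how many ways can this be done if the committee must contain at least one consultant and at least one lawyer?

329

With no constraint there are C(11,7) = 330 possible selections.
Selections missing a whole group: no consultants → C(4,7) = 0; no lawyers → C(7,7) = 1.
Both groups omitted at once is impossible, so 330 − 1 = 329.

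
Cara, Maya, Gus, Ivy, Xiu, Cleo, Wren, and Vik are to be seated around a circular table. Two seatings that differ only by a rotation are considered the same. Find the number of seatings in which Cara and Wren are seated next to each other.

1440

Treat {Cara, Wren} as one unit (2 internal orders) and seat the resulting 7 units around the table: (6)! circular arrangements.
So 2 × (6)! = 2 × 720 = 1440.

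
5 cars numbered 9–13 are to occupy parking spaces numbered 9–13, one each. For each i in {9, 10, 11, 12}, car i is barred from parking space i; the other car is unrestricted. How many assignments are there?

Let Aᵢ (for 9 ≤ i ≤ 12) be the placements that put car i in its forbidden parking space. Any j of these fix j positions, leaving (5−j)! ways to fill the rest, and there are C(4,j) ways to pick which j.
By inclusion–exclusion, the number of valid placements is Σ_{j=0}^{4} (−1)^j C(4,j)·(5−j)!.
Computing: 120 − 96 + 36 − 8 + 1 = 53.

53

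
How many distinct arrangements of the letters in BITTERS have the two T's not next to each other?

1800

There are 7!/(2!) = 2520 arrangements of BITTERS in total.
Arrangements with the T's together: treat TT as one letter, giving (6)! = 720.
Subtracting, 2520 − 720 = 1800 arrangements keep the T's apart.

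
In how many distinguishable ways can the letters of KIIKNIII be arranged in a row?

KIIKNIII has 8 letters with I appearing 5 times and K appearing twice.
The number of distinct arrangements is 8!/(5!·2!) = 40320/240 = 168.

168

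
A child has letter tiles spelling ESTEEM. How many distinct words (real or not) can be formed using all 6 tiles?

The 6 letters of ESTEEM have repeats: E appearing 3 times.
So there are 6! / (3!) = 120 distinguishable arrangements.

120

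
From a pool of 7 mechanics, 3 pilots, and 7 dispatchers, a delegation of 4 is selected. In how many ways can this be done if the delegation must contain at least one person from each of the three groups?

1029

Unrestricted: C(17,4) = 2380 ways to pick any 4 of the 17.
Subtract selections that omit an entire group: no mechanics → C(10,4) = 210; no pilots → C(14,4) = 1001; no dispatchers → C(10,4) = 210.
Add back selections omitting two groups (i.e. drawn from a single group): C(7,4) + C(3,4) + C(7,4) = 70.
By inclusion–exclusion: 2380 − 1421 + 70 = 1029.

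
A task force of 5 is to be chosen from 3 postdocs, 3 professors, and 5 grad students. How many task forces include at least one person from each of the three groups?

Total 5-person selections from all 11: C(11,5) = 462.
Selections missing a whole group: no postdocs → C(8,5) = 56; no professors → C(8,5) = 56; no grad students → C(6,5) = 6.
Add back selections omitting two groups (i.e. drawn from a single group): C(3,5) + C(3,5) + C(5,5) = 1.
By inclusion–exclusion: 462 − 118 + 1 = 345.

345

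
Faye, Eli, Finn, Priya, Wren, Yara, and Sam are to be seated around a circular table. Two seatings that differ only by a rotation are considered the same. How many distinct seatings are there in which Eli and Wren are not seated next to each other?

480

Without the restriction there are (6)! = 720 seatings.
Those with Eli next to Wren: fuse the pair into one unit and seat 6 units around a circle — 2·(5)! = 240.
Subtracting, 720 − 240 = 480.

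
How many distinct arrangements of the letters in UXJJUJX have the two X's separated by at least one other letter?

150

Total arrangements of UXJJUJX: 7!/(3!·2!·2!) = 210.
If the two X's are adjacent, glue them into one block, leaving 6 items to arrange: (6)!/(3!·2!) = 60 ways.
Hence 210 − 60 = 150.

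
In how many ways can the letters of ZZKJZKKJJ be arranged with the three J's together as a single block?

140

Treat the 3 copies of J as a single block. The multiset to arrange is then {JJJ, K, K, K, Z, Z, Z}, 7 items in all.
That gives (7)!/(3!·3!) = 140 arrangements.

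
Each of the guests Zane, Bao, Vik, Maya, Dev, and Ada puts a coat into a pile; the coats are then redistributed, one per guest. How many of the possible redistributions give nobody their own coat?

This is the derangement count D_6: permutations of 6 items with no fixed point.
By inclusion–exclusion this is Σ_{j=0}^{6} (−1)^j C(6,j)·(6−j)!.
Computing: 720 − 720 + 360 − 120 + 30 − 6 + 1 = 265.

265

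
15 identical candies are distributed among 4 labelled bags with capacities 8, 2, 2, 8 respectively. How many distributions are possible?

36

Without the upper bounds there are C(18,3) = 816 ways to split 15 among 4 bags.
Subtract solutions that violate a single cap (substitute x_i' = x_i − (cap_i+1)): x_1 ≥ 9 gives C(9,3) = 84; x_2 ≥ 3 gives C(15,3) = 455; x_3 ≥ 3 gives C(15,3) = 455; x_4 ≥ 9 gives C(9,3) = 84. Together 1078.
Add back pairs where two caps are both exceeded: 20 + 20 + 0 + 220 + 20 + 20 = 300.
Subtract triples: 1 + 0 + 0 + 1 = 2.
By inclusion–exclusion the count is 816 − 1078 + 300 − 2 = 36.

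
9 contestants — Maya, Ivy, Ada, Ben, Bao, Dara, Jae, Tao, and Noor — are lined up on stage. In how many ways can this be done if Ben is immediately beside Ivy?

Glue Ben and Ivy into one block (2 internal orders), leaving 8 units to arrange in a row.
That gives 2 × 8! = 2 × 40320 = 80640.

80640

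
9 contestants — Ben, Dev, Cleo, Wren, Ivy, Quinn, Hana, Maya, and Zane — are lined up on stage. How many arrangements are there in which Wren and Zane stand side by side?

Treat {Wren, Zane} as a single unit. There are 8 units to order, and the pair itself can be ordered 2 ways.
So the count is 2·(8)! = 80640.

80640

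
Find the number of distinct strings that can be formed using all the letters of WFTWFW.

60

WFTWFW has 6 letters with F appearing twice and W appearing 3 times.
So there are 6! / (3!·2!) = 60 distinguishable arrangements.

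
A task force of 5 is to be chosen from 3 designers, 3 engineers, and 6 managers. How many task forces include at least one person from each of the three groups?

540

Unrestricted: C(12,5) = 792 ways to pick any 5 of the 12.
Subtract selections that omit an entire group: no designers → C(9,5) = 126; no engineers → C(9,5) = 126; no managers → C(6,5) = 6.
Add back selections omitting two groups (i.e. drawn from a single group): C(3,5) + C(3,5) + C(6,5) = 6.
By inclusion–exclusion: 792 − 258 + 6 = 540.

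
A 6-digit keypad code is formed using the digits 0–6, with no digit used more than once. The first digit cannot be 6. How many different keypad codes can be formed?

The first digit has 7−1 = 6 choices (anything except 6).
The remaining 5 digits are filled from the other 6 symbols without repetition: 6 × 5 × 4 × 3 × 2 = 720.
Total: 6 × 720 = 4320.

4320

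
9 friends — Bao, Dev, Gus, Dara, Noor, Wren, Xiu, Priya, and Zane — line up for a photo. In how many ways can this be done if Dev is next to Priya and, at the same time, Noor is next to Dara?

Treat {Dev,Priya} as one block (2 orders) and {Noor,Dara} as another (2 orders).
That leaves 7 units to arrange: 2 × 2 × 7! = 4 × 5040 = 20160.

20160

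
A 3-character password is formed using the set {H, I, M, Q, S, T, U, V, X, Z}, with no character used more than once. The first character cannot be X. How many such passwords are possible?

The first character has 10−1 = 9 choices (anything except X).
The remaining 2 characters are filled from the other 9 symbols without repetition: 9 × 8 = 72.
Total: 9 × 72 = 648.

648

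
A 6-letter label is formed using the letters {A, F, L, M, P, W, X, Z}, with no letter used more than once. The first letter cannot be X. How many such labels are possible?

The first letter has 8−1 = 7 choices (anything except X).
The remaining 5 letters are filled from the other 7 symbols without repetition: 7 × 6 × 5 × 4 × 3 = 2520.
Total: 7 × 2520 = 17640.

17640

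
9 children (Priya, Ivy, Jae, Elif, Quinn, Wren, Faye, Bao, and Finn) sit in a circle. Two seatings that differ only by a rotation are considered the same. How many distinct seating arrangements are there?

Seat Priya anywhere (absorbing the rotational symmetry), then permute the other 8: (8)! = 40320.

40320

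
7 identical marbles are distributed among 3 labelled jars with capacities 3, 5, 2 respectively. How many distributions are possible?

9

Ignoring the caps, the number of non-negative solutions to x_1+…+x_3 = 7 is C(9,2) = 36.
Subtract solutions that violate a single cap (substitute x_i' = x_i − (cap_i+1)): x_1 ≥ 4 gives C(5,2) = 10; x_2 ≥ 6 gives C(3,2) = 3; x_3 ≥ 3 gives C(6,2) = 15. Together 28.
Add back pairs where two caps are both exceeded: 0 + 1 + 0 = 1.
By inclusion–exclusion the count is 36 − 28 + 1 = 9.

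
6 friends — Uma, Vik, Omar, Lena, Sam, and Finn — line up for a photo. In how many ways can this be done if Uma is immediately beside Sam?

240

Glue Uma and Sam into one block (2 internal orders), leaving 5 units to arrange in a row.
So the count is 2·(5)! = 240.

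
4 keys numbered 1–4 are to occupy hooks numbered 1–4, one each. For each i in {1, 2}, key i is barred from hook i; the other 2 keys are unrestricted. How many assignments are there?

Let Aᵢ (for i ∈ {1, 2}) be the placements that put key i in its forbidden hook. Any j of these fix j positions, leaving (4−j)! ways to fill the rest, and there are C(2,j) ways to pick which j.
By inclusion–exclusion, the number of valid placements is Σ_{j=0}^{2} (−1)^j C(2,j)·(4−j)!.
Computing: 24 − 12 + 2 = 14.

14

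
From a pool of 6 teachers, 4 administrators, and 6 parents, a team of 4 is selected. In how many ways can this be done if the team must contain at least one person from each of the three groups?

Total 4-person selections from all 16: C(16,4) = 1820.
Subtract selections that omit an entire group: no teachers → C(10,4) = 210; no administrators → C(12,4) = 495; no parents → C(10,4) = 210.
Add back selections omitting two groups (i.e. drawn from a single group): C(6,4) + C(4,4) + C(6,4) = 31.
By inclusion–exclusion: 1820 − 915 + 31 = 936.

936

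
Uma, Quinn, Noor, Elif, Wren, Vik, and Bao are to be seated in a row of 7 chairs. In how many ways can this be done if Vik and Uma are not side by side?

3600

Of the 7! = 5040 arrangements, those with Vik and Uma adjacent number 2 × 6! = 1440 (treat the pair as a block with 2 internal orders).
Complementary counting: 5040 − 1440 = 3600.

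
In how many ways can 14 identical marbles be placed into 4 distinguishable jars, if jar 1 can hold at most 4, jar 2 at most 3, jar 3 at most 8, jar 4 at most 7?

109

Without the upper bounds there are C(17,3) = 680 ways to split 14 among 4 jars.
Subtract solutions that violate a single cap (substitute x_i' = x_i − (cap_i+1)): x_1 ≥ 5 gives C(12,3) = 220; x_2 ≥ 4 gives C(13,3) = 286; x_3 ≥ 9 gives C(8,3) = 56; x_4 ≥ 8 gives C(9,3) = 84. Together 646.
Add back pairs where two caps are both exceeded: 56 + 1 + 4 + 4 + 10 + 0 = 75.
By inclusion–exclusion the count is 680 − 646 + 75 = 109.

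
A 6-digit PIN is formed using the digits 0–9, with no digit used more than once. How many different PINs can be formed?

151200

Choose and order 6 of the 10 symbols: the first digit has 10 options, the next 9, and so on down to 5.
That product is 10 × 9 × 8 × 7 × 6 × 5 = 151200.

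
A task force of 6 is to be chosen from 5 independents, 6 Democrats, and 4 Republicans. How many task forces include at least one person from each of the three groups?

Unrestricted: C(15,6) = 5005 ways to pick any 6 of the 15.
Subtract selections that omit an entire group: no independents → C(10,6) = 210; no Democrats → C(9,6) = 84; no Republicans → C(11,6) = 462.
Add back selections omitting two groups (i.e. drawn from a single group): C(5,6) + C(6,6) + C(4,6) = 1.
By inclusion–exclusion: 5005 − 756 + 1 = 4250.

4250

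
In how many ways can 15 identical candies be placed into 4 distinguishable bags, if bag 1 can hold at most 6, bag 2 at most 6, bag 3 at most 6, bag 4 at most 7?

Ignoring the caps, the number of non-negative solutions to x_1+…+x_4 = 15 is C(18,3) = 816.
Subtract solutions that violate a single cap (substitute x_i' = x_i − (cap_i+1)): x_1 ≥ 7 gives C(11,3) = 165; x_2 ≥ 7 gives C(11,3) = 165; x_3 ≥ 7 gives C(11,3) = 165; x_4 ≥ 8 gives C(10,3) = 120. Together 615.
Add back pairs where two caps are both exceeded: 4 + 4 + 1 + 4 + 1 + 1 = 15.
By inclusion–exclusion the count is 816 − 615 + 15 = 216.

216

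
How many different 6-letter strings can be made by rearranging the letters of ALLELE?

The 6 letters of ALLELE have repeats: E appearing twice and L appearing 3 times.
Dividing 6! = 720 by 3!·2! = 12 for the repeated letters gives 60.

60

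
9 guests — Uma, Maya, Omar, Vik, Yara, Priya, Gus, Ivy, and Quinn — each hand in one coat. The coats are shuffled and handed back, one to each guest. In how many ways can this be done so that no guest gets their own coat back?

133496

This is the derangement count D_9: permutations of 9 items with no fixed point.
By inclusion–exclusion this is Σ_{j=0}^{9} (−1)^j C(9,j)·(9−j)!.
Computing: 362880 − 362880 + 181440 − 60480 + 15120 − 3024 + 504 − 72 + 9 − 1 = 133496.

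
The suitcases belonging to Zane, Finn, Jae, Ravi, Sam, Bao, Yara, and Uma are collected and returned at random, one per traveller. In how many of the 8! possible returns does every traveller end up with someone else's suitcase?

14833

Let Aᵢ be the assignments in which traveller i gets their own suitcase. We want the size of the complement of A₁∪…∪A_8.
By inclusion–exclusion this is Σ_{j=0}^{8} (−1)^j C(8,j)·(8−j)!.
Computing: 40320 − 40320 + 20160 − 6720 + 1680 − 336 + 56 − 8 + 1 = 14833.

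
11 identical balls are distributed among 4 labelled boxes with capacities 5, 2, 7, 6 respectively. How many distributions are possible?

By stars and bars, unrestricted non-negative solutions to x_1+…+x_4 = 11 number C(11+3,3) = 364.
Subtract solutions that violate a single cap (substitute x_i' = x_i − (cap_i+1)): x_1 ≥ 6 gives C(8,3) = 56; x_2 ≥ 3 gives C(11,3) = 165; x_3 ≥ 8 gives C(6,3) = 20; x_4 ≥ 7 gives C(7,3) = 35. Together 276.
Add back pairs where two caps are both exceeded: 10 + 0 + 0 + 1 + 4 + 0 = 15.
By inclusion–exclusion the count is 364 − 276 + 15 = 103.

103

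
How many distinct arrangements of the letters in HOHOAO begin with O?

30

Fix O in the first position and arrange the remaining 5 letters.
Those 5 letters have H appearing twice and O appearing twice, giving (5)!/(2!·2!) = 30.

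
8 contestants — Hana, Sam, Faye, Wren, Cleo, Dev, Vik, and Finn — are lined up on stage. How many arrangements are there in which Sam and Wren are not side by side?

30240

Of the 8! = 40320 arrangements, those with Sam and Wren adjacent number 2 × 7! = 10080 (treat the pair as a block with 2 internal orders).
Complementary counting: 40320 − 10080 = 30240.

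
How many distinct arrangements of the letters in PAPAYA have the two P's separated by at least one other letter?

40

There are 6!/(3!·2!) = 60 arrangements of PAPAYA in total.
If the two P's are adjacent, glue them into one block, leaving 5 items to arrange: (5)!/(3!) = 20 ways.
Subtracting, 60 − 20 = 40 arrangements keep the P's apart.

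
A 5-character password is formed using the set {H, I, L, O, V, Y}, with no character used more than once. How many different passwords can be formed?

Choose and order 5 of the 6 symbols: the first character has 6 options, the next 5, and so on down to 2.
6 × 5 × 4 × 3 × 2 = 720.

720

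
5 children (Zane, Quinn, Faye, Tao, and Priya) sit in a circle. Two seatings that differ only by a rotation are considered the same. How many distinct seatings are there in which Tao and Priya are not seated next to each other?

12

Without the restriction there are (4)! = 24 seatings.
Those with Tao next to Priya: fuse the pair into one unit and seat 4 units around a circle — 2·(3)! = 12.
Subtracting, 24 − 12 = 12.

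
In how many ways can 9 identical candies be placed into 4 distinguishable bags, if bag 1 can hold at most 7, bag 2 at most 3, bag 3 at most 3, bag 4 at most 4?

75

Without the upper bounds there are C(12,3) = 220 ways to split 9 among 4 bags.
Subtract solutions that violate a single cap (substitute x_i' = x_i − (cap_i+1)): x_1 ≥ 8 gives C(4,3) = 4; x_2 ≥ 4 gives C(8,3) = 56; x_3 ≥ 4 gives C(8,3) = 56; x_4 ≥ 5 gives C(7,3) = 35. Together 151.
Add back pairs where two caps are both exceeded: 0 + 0 + 0 + 4 + 1 + 1 = 6.
By inclusion–exclusion the count is 220 − 151 + 6 = 75.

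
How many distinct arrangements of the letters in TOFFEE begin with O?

30

With the first slot taken by O, it remains to arrange the other 5 letters (TFFEE).
Those 5 letters have E appearing twice and F appearing twice, giving (5)!/(2!·2!) = 30.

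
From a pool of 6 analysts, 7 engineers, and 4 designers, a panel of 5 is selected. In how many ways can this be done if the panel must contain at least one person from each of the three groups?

With no constraint there are C(17,5) = 6188 possible selections.
Selections missing a whole group: no analysts → C(11,5) = 462; no engineers → C(10,5) = 252; no designers → C(13,5) = 1287.
Add back selections omitting two groups (i.e. drawn from a single group): C(6,5) + C(7,5) + C(4,5) = 27.
By inclusion–exclusion: 6188 − 2001 + 27 = 4214.

4214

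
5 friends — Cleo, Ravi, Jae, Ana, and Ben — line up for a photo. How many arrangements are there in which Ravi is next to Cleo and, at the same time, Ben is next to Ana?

Treat {Ravi,Cleo} as one block (2 orders) and {Ben,Ana} as another (2 orders).
That leaves 3 units to arrange: 2 × 2 × 3! = 4 × 6 = 24.

24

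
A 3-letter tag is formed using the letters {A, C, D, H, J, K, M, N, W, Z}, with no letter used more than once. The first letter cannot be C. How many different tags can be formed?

648

The first letter has 10−1 = 9 choices (anything except C).
The remaining 2 letters are filled from the other 9 symbols without repetition: 9 × 8 = 72.
Total: 9 × 72 = 648.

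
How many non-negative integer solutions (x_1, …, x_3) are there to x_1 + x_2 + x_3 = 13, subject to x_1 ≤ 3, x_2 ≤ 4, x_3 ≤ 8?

6

By stars and bars, unrestricted non-negative solutions to x_1+…+x_3 = 13 number C(13+2,2) = 105.
Subtract solutions that violate a single cap (substitute x_i' = x_i − (cap_i+1)): x_1 ≥ 4 gives C(11,2) = 55; x_2 ≥ 5 gives C(10,2) = 45; x_3 ≥ 9 gives C(6,2) = 15. Together 115.
Add back pairs where two caps are both exceeded: 15 + 1 + 0 = 16.
By inclusion–exclusion the count is 105 − 115 + 16 = 6.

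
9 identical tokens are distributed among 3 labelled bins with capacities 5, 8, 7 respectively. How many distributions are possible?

By stars and bars, unrestricted non-negative solutions to x_1+…+x_3 = 9 number C(9+2,2) = 55.
Subtract solutions that violate a single cap (substitute x_i' = x_i − (cap_i+1)): x_1 ≥ 6 gives C(5,2) = 10; x_2 ≥ 9 gives C(2,2) = 1; x_3 ≥ 8 gives C(3,2) = 3. Together 14.
No two caps can be exceeded simultaneously, so the pair terms are all 0.
By inclusion–exclusion the count is 55 − 14 + 0 = 41.

41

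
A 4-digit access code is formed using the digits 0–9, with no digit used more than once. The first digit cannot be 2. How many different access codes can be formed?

The first digit has 10−1 = 9 choices (anything except 2).
The remaining 3 digits are filled from the other 9 symbols without repetition: 9 × 8 × 7 = 504.
Total: 9 × 504 = 4536.

4536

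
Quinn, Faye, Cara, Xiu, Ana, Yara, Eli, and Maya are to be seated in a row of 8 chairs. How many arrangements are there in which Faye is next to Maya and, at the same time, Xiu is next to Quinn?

Treat {Faye,Maya} as one block (2 orders) and {Xiu,Quinn} as another (2 orders).
That leaves 6 units to arrange: 2 × 2 × 6! = 4 × 720 = 2880.

2880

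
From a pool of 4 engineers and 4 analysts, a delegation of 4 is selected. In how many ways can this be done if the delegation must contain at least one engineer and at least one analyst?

68

Total 4-person selections from all 8: C(8,4) = 70.
Selections missing a whole group: no engineers → C(4,4) = 1; no analysts → C(4,4) = 1.
Both groups omitted at once is impossible, so 70 − 2 = 68.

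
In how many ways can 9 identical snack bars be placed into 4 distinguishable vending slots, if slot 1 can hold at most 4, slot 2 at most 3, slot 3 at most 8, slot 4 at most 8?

128

By stars and bars, unrestricted non-negative solutions to x_1+…+x_4 = 9 number C(9+3,3) = 220.
Subtract solutions that violate a single cap (substitute x_i' = x_i − (cap_i+1)): x_1 ≥ 5 gives C(7,3) = 35; x_2 ≥ 4 gives C(8,3) = 56; x_3 ≥ 9 gives C(3,3) = 1; x_4 ≥ 9 gives C(3,3) = 1. Together 93.
Add back pairs where two caps are both exceeded: 1 + 0 + 0 + 0 + 0 + 0 = 1.
By inclusion–exclusion the count is 220 − 93 + 1 = 128.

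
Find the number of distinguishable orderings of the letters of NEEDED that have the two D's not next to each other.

Total arrangements of NEEDED: 6!/(3!·2!) = 60.
Arrangements with the D's together: treat DD as one letter, giving (5)!/(3!) = 20.
Subtracting, 60 − 20 = 40 arrangements keep the D's apart.

40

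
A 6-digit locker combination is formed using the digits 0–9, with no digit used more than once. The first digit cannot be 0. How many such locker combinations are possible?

The first digit has 10−1 = 9 choices (anything except 0).
The remaining 5 digits are filled from the other 9 symbols without repetition: 9 × 8 × 7 × 6 × 5 = 15120.
Total: 9 × 15120 = 136080.

136080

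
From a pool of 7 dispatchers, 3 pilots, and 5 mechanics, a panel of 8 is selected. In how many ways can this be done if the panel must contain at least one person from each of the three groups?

5894

With no constraint there are C(15,8) = 6435 possible selections.
Selections missing a whole group: no dispatchers → C(8,8) = 1; no pilots → C(12,8) = 495; no mechanics → C(10,8) = 45.
Add back selections omitting two groups (i.e. drawn from a single group): C(7,8) + C(3,8) + C(5,8) = 0.
By inclusion–exclusion: 6435 − 541 + 0 = 5894.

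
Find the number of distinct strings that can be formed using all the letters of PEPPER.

60

Letter multiplicities in PEPPER: E×2, P×3, R×1.
The number of distinct arrangements is 6!/(3!·2!) = 720/12 = 60.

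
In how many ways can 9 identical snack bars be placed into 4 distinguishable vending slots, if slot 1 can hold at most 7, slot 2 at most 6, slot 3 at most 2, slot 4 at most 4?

91

Ignoring the caps, the number of non-negative solutions to x_1+…+x_4 = 9 is C(12,3) = 220.
Subtract solutions that violate a single cap (substitute x_i' = x_i − (cap_i+1)): x_1 ≥ 8 gives C(4,3) = 4; x_2 ≥ 7 gives C(5,3) = 10; x_3 ≥ 3 gives C(9,3) = 84; x_4 ≥ 5 gives C(7,3) = 35. Together 133.
Add back pairs where two caps are both exceeded: 0 + 0 + 0 + 0 + 0 + 4 = 4.
By inclusion–exclusion the count is 220 − 133 + 4 = 91.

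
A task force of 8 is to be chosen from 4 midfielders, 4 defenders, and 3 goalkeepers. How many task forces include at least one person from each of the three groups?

164

With no constraint there are C(11,8) = 165 possible selections.
Selections missing a whole group: no midfielders → C(7,8) = 0; no defenders → C(7,8) = 0; no goalkeepers → C(8,8) = 1.
Add back selections omitting two groups (i.e. drawn from a single group): C(4,8) + C(4,8) + C(3,8) = 0.
By inclusion–exclusion: 165 − 1 + 0 = 164.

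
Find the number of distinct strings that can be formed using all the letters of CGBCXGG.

420

CGBCXGG has 7 letters with C appearing twice and G appearing 3 times.
The number of distinct arrangements is 7!/(3!·2!) = 5040/12 = 420.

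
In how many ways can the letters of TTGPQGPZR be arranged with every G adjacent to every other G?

10080

Treat the 2 copies of G as a single block. The multiset to arrange is then {GG, P, P, Q, R, T, T, Z}, 8 items in all.
That gives (8)!/(2!·2!) = 10080 arrangements.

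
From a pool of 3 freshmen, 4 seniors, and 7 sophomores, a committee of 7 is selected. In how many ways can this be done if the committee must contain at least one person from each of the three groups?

With no constraint there are C(14,7) = 3432 possible selections.
Selections missing a whole group: no freshmen → C(11,7) = 330; no seniors → C(10,7) = 120; no sophomores → C(7,7) = 1.
Add back selections omitting two groups (i.e. drawn from a single group): C(3,7) + C(4,7) + C(7,7) = 1.
By inclusion–exclusion: 3432 − 451 + 1 = 2982.

2982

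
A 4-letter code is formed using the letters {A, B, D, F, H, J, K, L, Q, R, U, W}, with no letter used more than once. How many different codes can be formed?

11880

This is a permutation of 4 out of 12: P(12,4) = 12!/8!.
12 × 11 × 10 × 9 = 11880.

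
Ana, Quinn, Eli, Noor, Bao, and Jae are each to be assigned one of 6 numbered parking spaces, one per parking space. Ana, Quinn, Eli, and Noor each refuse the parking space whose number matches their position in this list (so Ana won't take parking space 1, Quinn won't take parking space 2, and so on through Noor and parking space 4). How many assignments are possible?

362

Let Aᵢ (for 1 ≤ i ≤ 4) be the placements that put person i in their forbidden parking space. Any j of these fix j positions, leaving (6−j)! ways to fill the rest, and there are C(4,j) ways to pick which j.
By inclusion–exclusion, the number of valid placements is Σ_{j=0}^{4} (−1)^j C(4,j)·(6−j)!.
Computing: 720 − 480 + 144 − 24 + 2 = 362.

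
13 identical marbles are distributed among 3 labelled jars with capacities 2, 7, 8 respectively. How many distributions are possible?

By stars and bars, unrestricted non-negative solutions to x_1+…+x_3 = 13 number C(13+2,2) = 105.
Subtract solutions that violate a single cap (substitute x_i' = x_i − (cap_i+1)): x_1 ≥ 3 gives C(12,2) = 66; x_2 ≥ 8 gives C(7,2) = 21; x_3 ≥ 9 gives C(6,2) = 15. Together 102.
Add back pairs where two caps are both exceeded: 6 + 3 + 0 = 9.
By inclusion–exclusion the count is 105 − 102 + 9 = 12.

12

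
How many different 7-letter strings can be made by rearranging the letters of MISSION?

1260

Letter multiplicities in MISSION: I×2, M×1, N×1, O×1, S×2.
Dividing 7! = 5040 by 2!·2! = 4 for the repeated letters gives 1260.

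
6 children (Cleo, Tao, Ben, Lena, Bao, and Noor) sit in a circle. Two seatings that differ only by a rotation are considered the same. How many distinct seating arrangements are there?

Fix one person's seat to break rotational symmetry; the remaining 5 people can be arranged in (5)! = 120 ways.

120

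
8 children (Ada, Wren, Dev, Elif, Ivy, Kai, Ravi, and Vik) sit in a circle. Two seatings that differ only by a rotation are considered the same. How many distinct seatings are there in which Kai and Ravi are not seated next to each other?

3600

All circular seatings of 8 people number (7)! = 5040.
Seatings with Kai beside Ravi: treat them as a block with 2 internal orders, giving 2 × (6)! = 1440.
Subtracting, 5040 − 1440 = 3600.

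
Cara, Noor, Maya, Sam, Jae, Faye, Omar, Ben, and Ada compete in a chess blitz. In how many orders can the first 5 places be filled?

There are 9 choices for 1st place, 8 for 2nd, and so on down to 5 for position 5.
That gives 9 × 8 × 7 × 6 × 5 = 15120.

15120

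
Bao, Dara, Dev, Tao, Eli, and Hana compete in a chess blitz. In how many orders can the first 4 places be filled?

There are 6 choices for 1st place, 5 for 2nd, and so on down to 3 for position 4.
That gives 6 × 5 × 4 × 3 = 360.

360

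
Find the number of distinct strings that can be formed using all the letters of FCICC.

20

The 5 letters of FCICC have repeats: C appearing 3 times.
So there are 5! / (3!) = 20 distinguishable arrangements.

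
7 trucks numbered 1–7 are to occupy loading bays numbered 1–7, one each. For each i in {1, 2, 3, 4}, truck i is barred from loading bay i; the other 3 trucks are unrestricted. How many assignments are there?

Let Aᵢ (for 1 ≤ i ≤ 4) be the placements that put truck i in its forbidden loading bay. Any j of these fix j positions, leaving (7−j)! ways to fill the rest, and there are C(4,j) ways to pick which j.
By inclusion–exclusion, the number of valid placements is Σ_{j=0}^{4} (−1)^j C(4,j)·(7−j)!.
Computing: 5040 − 2880 + 720 − 96 + 6 = 2790.

2790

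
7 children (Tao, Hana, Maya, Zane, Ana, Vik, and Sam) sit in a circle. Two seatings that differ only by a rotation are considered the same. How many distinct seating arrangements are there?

Around a circle, 7 distinct people have 7!/7 = (6)! = 720 rotationally distinct seatings.

720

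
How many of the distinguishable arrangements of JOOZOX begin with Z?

20

With the first slot taken by Z, it remains to arrange the other 5 letters (JOOOX).
Those 5 letters have O appearing 3 times, giving (5)!/(3!) = 20.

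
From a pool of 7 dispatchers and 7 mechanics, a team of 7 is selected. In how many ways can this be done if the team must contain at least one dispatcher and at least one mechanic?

3430

Unrestricted: C(14,7) = 3432 ways to pick any 7 of the 14.
Selections missing a whole group: no dispatchers → C(7,7) = 1; no mechanics → C(7,7) = 1.
Both groups omitted at once is impossible, so 3432 − 2 = 3430.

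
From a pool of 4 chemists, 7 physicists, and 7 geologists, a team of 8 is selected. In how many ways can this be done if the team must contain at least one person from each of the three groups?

With no constraint there are C(18,8) = 43758 possible selections.
Subtract selections that omit an entire group: no chemists → C(14,8) = 3003; no physicists → C(11,8) = 165; no geologists → C(11,8) = 165.
Add back selections omitting two groups (i.e. drawn from a single group): C(4,8) + C(7,8) + C(7,8) = 0.
By inclusion–exclusion: 43758 − 3333 + 0 = 40425.

40425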